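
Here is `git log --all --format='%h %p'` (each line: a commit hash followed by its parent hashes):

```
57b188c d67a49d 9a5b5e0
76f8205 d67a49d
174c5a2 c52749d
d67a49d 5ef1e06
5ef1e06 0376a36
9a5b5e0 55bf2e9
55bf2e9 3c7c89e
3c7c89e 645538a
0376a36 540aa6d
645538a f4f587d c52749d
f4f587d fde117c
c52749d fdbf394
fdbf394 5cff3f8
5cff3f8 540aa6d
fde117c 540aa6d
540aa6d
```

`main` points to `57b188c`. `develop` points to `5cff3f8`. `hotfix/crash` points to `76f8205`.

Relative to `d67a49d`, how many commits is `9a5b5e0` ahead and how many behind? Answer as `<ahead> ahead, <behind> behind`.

9 ahead, 3 behind

Reachable from 9a5b5e0: {3c7c89e, 540aa6d, 55bf2e9, 5cff3f8, 645538a, 9a5b5e0, c52749d, f4f587d, fdbf394, fde117c}.
Reachable from d67a49d: {0376a36, 540aa6d, 5ef1e06, d67a49d}.
Only in 9a5b5e0's history (ahead): {3c7c89e, 55bf2e9, 5cff3f8, 645538a, 9a5b5e0, c52749d, f4f587d, fdbf394, fde117c} — 9.
Only in d67a49d's history (behind): {0376a36, 5ef1e06, d67a49d} — 3.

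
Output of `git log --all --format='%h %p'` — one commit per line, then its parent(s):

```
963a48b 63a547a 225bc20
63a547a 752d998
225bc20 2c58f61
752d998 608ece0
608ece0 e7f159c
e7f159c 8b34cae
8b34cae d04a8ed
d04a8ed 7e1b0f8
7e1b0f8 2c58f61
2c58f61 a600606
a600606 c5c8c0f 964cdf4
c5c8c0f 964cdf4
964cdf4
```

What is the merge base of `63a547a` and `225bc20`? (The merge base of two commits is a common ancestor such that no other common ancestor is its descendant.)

2c58f61

Ancestors of 63a547a: {2c58f61, 608ece0, 63a547a, 752d998, 7e1b0f8, 8b34cae, 964cdf4, a600606, c5c8c0f, d04a8ed, e7f159c}.
Ancestors of 225bc20: {225bc20, 2c58f61, 964cdf4, a600606, c5c8c0f}.
Common ancestors: {2c58f61, 964cdf4, a600606, c5c8c0f}.
Among these, 2c58f61 is not an ancestor of any other common ancestor — it is the merge base.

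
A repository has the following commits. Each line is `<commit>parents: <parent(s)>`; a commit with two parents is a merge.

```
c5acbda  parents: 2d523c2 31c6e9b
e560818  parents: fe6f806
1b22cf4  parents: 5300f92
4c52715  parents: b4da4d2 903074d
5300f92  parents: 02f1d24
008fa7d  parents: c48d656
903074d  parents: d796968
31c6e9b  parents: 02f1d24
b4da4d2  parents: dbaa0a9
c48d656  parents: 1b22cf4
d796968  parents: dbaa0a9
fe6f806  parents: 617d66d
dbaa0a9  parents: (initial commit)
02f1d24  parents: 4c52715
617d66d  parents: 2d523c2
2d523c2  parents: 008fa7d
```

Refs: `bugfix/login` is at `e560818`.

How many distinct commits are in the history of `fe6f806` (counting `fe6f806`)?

13

Walking parent pointers from fe6f806: reachable set = {008fa7d, 02f1d24, 1b22cf4, 2d523c2, 4c52715, 5300f92, 617d66d, 903074d, b4da4d2, c48d656, d796968, dbaa0a9, fe6f806}.
That is 13 commits.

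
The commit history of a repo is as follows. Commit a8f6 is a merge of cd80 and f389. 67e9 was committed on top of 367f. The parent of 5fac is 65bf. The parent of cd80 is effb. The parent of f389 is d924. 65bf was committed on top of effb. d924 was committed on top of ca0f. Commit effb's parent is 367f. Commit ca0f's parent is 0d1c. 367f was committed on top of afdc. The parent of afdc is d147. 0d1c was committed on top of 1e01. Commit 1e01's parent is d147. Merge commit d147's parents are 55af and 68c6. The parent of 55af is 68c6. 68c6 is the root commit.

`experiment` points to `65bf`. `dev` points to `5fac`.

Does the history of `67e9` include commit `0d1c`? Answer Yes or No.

No

Ancestors of 67e9: {367f, 55af, 67e9, 68c6, afdc, d147}.
0d1c is not in that set, so it is not an ancestor of 67e9.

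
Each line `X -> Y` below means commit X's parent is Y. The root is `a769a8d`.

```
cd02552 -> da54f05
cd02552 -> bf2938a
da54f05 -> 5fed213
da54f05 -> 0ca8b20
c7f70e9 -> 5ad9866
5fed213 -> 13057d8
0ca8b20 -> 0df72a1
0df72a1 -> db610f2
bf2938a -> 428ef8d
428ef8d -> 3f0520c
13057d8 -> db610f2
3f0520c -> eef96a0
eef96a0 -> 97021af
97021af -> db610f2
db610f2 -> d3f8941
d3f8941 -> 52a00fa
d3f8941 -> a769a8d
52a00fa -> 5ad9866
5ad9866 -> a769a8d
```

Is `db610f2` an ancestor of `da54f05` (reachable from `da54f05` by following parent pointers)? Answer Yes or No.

Yes

Ancestors of da54f05 (commits reachable by following parents): {0ca8b20, 0df72a1, 13057d8, 52a00fa, 5ad9866, 5fed213, a769a8d, d3f8941, da54f05, db610f2}.
db610f2 is in that set, so it is an ancestor of da54f05.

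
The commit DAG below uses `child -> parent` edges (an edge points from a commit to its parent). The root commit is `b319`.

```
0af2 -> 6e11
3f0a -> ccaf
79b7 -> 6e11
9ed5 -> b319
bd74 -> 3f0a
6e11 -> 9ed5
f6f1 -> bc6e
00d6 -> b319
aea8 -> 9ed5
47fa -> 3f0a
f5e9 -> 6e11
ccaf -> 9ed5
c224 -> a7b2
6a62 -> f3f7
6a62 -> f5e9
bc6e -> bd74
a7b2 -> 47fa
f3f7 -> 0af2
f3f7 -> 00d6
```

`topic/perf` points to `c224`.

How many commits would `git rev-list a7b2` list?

Walking parent pointers from a7b2: reachable set = {3f0a, 47fa, 9ed5, a7b2, b319, ccaf}.
That is 6 commits.

6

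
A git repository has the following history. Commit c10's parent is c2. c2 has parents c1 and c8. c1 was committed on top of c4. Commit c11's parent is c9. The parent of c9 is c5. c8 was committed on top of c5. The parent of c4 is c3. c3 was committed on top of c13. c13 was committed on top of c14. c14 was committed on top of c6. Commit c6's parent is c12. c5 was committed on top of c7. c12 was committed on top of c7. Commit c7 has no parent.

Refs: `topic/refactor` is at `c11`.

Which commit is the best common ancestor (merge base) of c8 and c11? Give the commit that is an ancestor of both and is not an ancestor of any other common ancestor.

Ancestors of c8: {c5, c7, c8}.
Ancestors of c11: {c11, c5, c7, c9}.
Common ancestors: {c5, c7}.
Among these, c5 is not an ancestor of any other common ancestor — it is the merge base.

c5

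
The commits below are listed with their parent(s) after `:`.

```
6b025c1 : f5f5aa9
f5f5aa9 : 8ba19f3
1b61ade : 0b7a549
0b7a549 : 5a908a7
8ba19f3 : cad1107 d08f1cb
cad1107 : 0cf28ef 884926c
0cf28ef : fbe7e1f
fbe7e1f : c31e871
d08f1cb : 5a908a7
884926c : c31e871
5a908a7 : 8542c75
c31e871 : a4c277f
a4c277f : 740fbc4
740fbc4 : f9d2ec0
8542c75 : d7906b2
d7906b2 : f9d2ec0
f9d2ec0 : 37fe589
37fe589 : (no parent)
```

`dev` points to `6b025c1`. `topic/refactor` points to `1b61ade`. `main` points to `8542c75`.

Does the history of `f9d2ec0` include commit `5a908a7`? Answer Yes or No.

No

Ancestors of f9d2ec0: {37fe589, f9d2ec0}.
5a908a7 is not in that set, so it is not an ancestor of f9d2ec0.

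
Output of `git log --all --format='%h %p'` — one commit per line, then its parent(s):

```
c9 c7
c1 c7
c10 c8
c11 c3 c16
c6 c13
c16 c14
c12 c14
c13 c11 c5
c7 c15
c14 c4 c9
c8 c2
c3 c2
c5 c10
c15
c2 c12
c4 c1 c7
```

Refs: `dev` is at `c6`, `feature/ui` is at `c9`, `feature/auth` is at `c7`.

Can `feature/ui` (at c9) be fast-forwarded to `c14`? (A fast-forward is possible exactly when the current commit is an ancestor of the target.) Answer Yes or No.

A fast-forward from c9 to c14 is possible iff c9 is an ancestor of c14.
Ancestors of c14: {c1, c14, c15, c4, c7, c9}.
c9 is among them, so fast-forward is possible.

Yes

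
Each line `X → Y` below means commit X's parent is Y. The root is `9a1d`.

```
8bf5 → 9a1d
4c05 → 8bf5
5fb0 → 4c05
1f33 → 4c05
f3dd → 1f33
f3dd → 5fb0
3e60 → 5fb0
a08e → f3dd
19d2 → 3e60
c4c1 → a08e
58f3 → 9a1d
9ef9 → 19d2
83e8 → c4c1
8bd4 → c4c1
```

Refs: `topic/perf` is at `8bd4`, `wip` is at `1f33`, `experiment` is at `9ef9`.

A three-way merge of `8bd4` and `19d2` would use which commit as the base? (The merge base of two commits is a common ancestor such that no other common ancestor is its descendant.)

5fb0

Ancestors of 8bd4: {1f33, 4c05, 5fb0, 8bd4, 8bf5, 9a1d, a08e, c4c1, f3dd}.
Ancestors of 19d2: {19d2, 3e60, 4c05, 5fb0, 8bf5, 9a1d}.
Common ancestors: {4c05, 5fb0, 8bf5, 9a1d}.
Among these, 5fb0 is not an ancestor of any other common ancestor — it is the merge base.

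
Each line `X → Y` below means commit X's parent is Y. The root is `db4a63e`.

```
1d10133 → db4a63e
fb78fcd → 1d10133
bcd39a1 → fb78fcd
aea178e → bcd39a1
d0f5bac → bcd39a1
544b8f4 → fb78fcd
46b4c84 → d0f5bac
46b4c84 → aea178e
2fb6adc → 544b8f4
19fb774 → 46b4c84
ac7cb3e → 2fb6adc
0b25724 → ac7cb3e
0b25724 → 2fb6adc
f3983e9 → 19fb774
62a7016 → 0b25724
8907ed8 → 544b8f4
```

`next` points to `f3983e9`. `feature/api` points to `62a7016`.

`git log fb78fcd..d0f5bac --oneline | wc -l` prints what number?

2

Reachable from d0f5bac: {1d10133, bcd39a1, d0f5bac, db4a63e, fb78fcd}.
Reachable from fb78fcd: {1d10133, db4a63e, fb78fcd}.
In d0f5bac's history but not fb78fcd's: {bcd39a1, d0f5bac} — 2 commits.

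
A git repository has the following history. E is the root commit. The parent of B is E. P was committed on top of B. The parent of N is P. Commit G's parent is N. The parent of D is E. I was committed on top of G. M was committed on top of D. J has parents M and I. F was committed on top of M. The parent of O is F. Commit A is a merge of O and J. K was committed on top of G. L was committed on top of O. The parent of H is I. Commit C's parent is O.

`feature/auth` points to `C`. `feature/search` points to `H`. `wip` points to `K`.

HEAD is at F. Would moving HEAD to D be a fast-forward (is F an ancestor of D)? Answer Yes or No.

A fast-forward from F to D is possible iff F is an ancestor of D.
Ancestors of D: {D, E}.
F is not among them, so fast-forward is not possible.

No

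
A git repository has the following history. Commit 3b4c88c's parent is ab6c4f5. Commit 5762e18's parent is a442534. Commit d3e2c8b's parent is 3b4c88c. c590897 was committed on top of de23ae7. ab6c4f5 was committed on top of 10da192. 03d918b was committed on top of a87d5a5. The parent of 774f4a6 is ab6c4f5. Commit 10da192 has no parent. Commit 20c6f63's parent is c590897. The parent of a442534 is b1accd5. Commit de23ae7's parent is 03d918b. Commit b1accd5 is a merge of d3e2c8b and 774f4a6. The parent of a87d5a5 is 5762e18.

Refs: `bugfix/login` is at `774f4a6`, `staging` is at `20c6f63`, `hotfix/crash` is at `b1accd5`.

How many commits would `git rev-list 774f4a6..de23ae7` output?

Reachable from de23ae7: {03d918b, 10da192, 3b4c88c, 5762e18, 774f4a6, a442534, a87d5a5, ab6c4f5, b1accd5, d3e2c8b, de23ae7}.
Reachable from 774f4a6: {10da192, 774f4a6, ab6c4f5}.
In de23ae7's history but not 774f4a6's: {03d918b, 3b4c88c, 5762e18, a442534, a87d5a5, b1accd5, d3e2c8b, de23ae7} — 8 commits.

8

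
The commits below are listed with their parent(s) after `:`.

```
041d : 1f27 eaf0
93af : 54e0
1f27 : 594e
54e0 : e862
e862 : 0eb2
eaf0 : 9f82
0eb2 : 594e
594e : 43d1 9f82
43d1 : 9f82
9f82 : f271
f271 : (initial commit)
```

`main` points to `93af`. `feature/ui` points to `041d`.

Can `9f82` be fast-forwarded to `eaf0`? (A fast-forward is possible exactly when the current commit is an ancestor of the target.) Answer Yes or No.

Yes

A fast-forward from 9f82 to eaf0 is possible iff 9f82 is an ancestor of eaf0.
Ancestors of eaf0: {9f82, eaf0, f271}.
9f82 is among them, so fast-forward is possible.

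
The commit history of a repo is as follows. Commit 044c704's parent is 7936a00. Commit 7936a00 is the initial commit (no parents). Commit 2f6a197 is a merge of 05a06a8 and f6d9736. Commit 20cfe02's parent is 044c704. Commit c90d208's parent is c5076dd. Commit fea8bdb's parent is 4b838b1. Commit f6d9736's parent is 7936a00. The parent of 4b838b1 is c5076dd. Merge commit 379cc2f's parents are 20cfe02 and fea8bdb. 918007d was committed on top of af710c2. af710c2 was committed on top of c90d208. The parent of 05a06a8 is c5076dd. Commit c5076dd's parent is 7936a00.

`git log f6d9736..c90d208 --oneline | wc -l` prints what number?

Reachable from c90d208: {7936a00, c5076dd, c90d208}.
Reachable from f6d9736: {7936a00, f6d9736}.
In c90d208's history but not f6d9736's: {c5076dd, c90d208} — 2 commits.

2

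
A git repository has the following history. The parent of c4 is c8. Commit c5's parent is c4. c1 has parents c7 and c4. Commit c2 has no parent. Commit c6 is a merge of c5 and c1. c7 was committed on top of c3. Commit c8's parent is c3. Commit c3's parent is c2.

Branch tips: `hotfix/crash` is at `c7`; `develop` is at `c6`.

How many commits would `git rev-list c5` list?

Walking parent pointers from c5: reachable set = {c2, c3, c4, c5, c8}.
That is 5 commits.

5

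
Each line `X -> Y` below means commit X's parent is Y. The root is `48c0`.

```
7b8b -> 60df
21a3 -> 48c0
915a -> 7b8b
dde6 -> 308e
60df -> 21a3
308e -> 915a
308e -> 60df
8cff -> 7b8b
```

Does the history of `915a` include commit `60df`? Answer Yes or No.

Ancestors of 915a (commits reachable by following parents): {21a3, 48c0, 60df, 7b8b, 915a}.
60df is in that set, so it is an ancestor of 915a.

Yes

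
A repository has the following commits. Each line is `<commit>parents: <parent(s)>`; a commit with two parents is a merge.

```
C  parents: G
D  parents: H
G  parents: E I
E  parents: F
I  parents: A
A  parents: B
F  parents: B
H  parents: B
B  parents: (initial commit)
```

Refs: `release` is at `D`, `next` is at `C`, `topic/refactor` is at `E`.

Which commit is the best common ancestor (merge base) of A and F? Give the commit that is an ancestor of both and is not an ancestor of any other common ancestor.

Ancestors of A: {A, B}.
Ancestors of F: {B, F}.
Common ancestors: {B}.
The only common ancestor is B, so it is the merge base.

B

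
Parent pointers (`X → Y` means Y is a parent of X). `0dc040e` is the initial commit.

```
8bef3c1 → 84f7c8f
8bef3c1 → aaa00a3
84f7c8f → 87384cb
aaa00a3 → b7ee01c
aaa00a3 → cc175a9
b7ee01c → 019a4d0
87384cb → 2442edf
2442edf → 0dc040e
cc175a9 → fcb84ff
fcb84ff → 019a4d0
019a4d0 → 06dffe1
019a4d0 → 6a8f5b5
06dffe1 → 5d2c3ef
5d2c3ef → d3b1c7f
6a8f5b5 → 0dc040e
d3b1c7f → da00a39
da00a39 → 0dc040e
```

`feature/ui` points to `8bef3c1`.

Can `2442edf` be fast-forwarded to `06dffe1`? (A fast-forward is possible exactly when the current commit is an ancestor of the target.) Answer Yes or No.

A fast-forward from 2442edf to 06dffe1 is possible iff 2442edf is an ancestor of 06dffe1.
Ancestors of 06dffe1: {06dffe1, 0dc040e, 5d2c3ef, d3b1c7f, da00a39}.
2442edf is not among them, so fast-forward is not possible.

No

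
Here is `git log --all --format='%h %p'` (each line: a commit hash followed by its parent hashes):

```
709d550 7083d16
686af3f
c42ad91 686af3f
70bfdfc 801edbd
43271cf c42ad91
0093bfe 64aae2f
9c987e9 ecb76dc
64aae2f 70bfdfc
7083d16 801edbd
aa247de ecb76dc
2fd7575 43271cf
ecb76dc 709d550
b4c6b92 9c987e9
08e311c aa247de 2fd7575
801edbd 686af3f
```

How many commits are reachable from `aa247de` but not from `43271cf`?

5

Reachable from aa247de: {686af3f, 7083d16, 709d550, 801edbd, aa247de, ecb76dc}.
Reachable from 43271cf: {43271cf, 686af3f, c42ad91}.
In aa247de's history but not 43271cf's: {7083d16, 709d550, 801edbd, aa247de, ecb76dc} — 5 commits.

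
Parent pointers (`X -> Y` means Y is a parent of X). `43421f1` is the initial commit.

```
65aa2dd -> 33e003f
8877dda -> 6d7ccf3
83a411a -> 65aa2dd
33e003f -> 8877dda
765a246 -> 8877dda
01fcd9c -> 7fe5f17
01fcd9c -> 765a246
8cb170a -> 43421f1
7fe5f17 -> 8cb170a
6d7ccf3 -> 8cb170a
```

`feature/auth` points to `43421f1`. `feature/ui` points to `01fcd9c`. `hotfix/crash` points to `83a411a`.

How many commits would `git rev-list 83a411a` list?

7

Walking parent pointers from 83a411a: reachable set = {33e003f, 43421f1, 65aa2dd, 6d7ccf3, 83a411a, 8877dda, 8cb170a}.
That is 7 commits.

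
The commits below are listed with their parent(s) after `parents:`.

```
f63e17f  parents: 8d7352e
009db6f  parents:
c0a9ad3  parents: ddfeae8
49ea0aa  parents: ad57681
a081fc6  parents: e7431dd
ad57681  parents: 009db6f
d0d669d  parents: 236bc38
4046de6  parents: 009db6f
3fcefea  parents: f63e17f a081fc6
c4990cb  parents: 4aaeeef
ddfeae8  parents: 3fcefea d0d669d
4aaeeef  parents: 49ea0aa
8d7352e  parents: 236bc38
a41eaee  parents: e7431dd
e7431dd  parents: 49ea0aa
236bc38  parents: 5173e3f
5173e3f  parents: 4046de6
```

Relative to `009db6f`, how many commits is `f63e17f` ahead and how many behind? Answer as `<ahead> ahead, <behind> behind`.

Reachable from f63e17f: {009db6f, 236bc38, 4046de6, 5173e3f, 8d7352e, f63e17f}.
Reachable from 009db6f: {009db6f}.
Only in f63e17f's history (ahead): {236bc38, 4046de6, 5173e3f, 8d7352e, f63e17f} — 5.
Only in 009db6f's history (behind): {} — 0.

5 ahead, 0 behind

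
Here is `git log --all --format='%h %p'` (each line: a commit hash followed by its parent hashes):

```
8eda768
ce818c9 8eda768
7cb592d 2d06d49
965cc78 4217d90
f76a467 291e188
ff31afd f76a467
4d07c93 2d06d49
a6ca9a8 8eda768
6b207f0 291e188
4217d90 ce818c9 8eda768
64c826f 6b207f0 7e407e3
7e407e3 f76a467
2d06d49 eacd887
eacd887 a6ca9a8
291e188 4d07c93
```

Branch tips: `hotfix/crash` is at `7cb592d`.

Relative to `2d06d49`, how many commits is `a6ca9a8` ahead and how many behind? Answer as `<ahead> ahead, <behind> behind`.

0 ahead, 2 behind

Reachable from a6ca9a8: {8eda768, a6ca9a8}.
Reachable from 2d06d49: {2d06d49, 8eda768, a6ca9a8, eacd887}.
Only in a6ca9a8's history (ahead): {} — 0.
Only in 2d06d49's history (behind): {2d06d49, eacd887} — 2.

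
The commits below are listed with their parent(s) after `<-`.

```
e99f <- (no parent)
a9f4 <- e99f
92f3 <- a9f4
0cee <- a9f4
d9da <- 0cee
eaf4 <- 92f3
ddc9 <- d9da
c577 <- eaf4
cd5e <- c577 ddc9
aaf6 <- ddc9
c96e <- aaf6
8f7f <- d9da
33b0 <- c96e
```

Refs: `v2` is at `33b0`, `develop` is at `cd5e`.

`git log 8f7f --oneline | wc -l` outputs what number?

Walking parent pointers from 8f7f: reachable set = {0cee, 8f7f, a9f4, d9da, e99f}.
That is 5 commits.

5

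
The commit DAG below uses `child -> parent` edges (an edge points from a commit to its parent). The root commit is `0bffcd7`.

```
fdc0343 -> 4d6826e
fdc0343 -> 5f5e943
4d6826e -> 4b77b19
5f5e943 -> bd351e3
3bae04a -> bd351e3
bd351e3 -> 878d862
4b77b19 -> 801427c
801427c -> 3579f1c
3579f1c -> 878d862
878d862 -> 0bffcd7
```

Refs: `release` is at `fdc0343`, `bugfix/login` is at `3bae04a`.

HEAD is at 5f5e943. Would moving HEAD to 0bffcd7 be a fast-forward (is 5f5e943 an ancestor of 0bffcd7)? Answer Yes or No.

No

A fast-forward from 5f5e943 to 0bffcd7 is possible iff 5f5e943 is an ancestor of 0bffcd7.
Ancestors of 0bffcd7: {0bffcd7}.
5f5e943 is not among them, so fast-forward is not possible.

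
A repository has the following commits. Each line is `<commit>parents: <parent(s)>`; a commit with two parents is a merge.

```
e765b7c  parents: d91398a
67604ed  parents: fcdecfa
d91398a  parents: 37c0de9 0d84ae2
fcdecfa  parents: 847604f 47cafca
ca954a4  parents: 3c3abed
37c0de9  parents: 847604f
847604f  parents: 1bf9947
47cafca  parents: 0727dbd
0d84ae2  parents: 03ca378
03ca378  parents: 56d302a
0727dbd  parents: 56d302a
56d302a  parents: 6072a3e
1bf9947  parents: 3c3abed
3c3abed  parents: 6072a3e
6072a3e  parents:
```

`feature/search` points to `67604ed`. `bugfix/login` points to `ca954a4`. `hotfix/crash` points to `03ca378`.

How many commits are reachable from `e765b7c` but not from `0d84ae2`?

6

Reachable from e765b7c: {03ca378, 0d84ae2, 1bf9947, 37c0de9, 3c3abed, 56d302a, 6072a3e, 847604f, d91398a, e765b7c}.
Reachable from 0d84ae2: {03ca378, 0d84ae2, 56d302a, 6072a3e}.
In e765b7c's history but not 0d84ae2's: {1bf9947, 37c0de9, 3c3abed, 847604f, d91398a, e765b7c} — 6 commits.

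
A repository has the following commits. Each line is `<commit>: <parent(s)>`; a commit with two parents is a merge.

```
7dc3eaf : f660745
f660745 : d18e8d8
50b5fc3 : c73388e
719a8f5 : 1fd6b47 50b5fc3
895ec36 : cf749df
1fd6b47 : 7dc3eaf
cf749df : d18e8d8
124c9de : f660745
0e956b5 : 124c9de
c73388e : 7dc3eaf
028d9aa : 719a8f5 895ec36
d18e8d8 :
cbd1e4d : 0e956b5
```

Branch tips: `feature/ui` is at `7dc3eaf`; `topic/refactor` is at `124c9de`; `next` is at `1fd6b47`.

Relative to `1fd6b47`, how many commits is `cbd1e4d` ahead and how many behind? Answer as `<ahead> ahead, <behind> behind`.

Reachable from cbd1e4d: {0e956b5, 124c9de, cbd1e4d, d18e8d8, f660745}.
Reachable from 1fd6b47: {1fd6b47, 7dc3eaf, d18e8d8, f660745}.
Only in cbd1e4d's history (ahead): {0e956b5, 124c9de, cbd1e4d} — 3.
Only in 1fd6b47's history (behind): {1fd6b47, 7dc3eaf} — 2.

3 ahead, 2 behind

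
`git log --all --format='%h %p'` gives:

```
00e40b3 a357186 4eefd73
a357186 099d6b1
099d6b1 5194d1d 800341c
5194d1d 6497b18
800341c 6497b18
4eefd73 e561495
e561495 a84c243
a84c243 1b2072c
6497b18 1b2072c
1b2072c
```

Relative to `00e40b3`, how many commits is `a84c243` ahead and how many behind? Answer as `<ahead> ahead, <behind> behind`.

Reachable from a84c243: {1b2072c, a84c243}.
Reachable from 00e40b3: {00e40b3, 099d6b1, 1b2072c, 4eefd73, 5194d1d, 6497b18, 800341c, a357186, a84c243, e561495}.
Only in a84c243's history (ahead): {} — 0.
Only in 00e40b3's history (behind): {00e40b3, 099d6b1, 4eefd73, 5194d1d, 6497b18, 800341c, a357186, e561495} — 8.

0 ahead, 8 behind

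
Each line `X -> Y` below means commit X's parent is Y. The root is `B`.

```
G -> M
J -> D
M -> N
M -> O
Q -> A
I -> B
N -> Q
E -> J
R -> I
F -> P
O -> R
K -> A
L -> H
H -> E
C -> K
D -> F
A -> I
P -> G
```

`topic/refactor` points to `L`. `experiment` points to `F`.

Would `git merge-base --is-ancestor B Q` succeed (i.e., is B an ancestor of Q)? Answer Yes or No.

Ancestors of Q (commits reachable by following parents): {A, B, I, Q}.
B is in that set, so it is an ancestor of Q.

Yes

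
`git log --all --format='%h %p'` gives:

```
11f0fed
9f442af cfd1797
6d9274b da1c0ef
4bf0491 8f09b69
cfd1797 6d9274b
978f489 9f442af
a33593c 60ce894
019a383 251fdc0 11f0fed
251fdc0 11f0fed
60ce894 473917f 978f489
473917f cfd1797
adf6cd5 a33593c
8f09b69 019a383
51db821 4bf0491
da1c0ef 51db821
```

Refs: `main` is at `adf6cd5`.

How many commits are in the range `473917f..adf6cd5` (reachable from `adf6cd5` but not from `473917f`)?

5

Reachable from adf6cd5: {019a383, 11f0fed, 251fdc0, 473917f, 4bf0491, 51db821, 60ce894, 6d9274b, 8f09b69, 978f489, 9f442af, a33593c, adf6cd5, cfd1797, da1c0ef}.
Reachable from 473917f: {019a383, 11f0fed, 251fdc0, 473917f, 4bf0491, 51db821, 6d9274b, 8f09b69, cfd1797, da1c0ef}.
In adf6cd5's history but not 473917f's: {60ce894, 978f489, 9f442af, a33593c, adf6cd5} — 5 commits.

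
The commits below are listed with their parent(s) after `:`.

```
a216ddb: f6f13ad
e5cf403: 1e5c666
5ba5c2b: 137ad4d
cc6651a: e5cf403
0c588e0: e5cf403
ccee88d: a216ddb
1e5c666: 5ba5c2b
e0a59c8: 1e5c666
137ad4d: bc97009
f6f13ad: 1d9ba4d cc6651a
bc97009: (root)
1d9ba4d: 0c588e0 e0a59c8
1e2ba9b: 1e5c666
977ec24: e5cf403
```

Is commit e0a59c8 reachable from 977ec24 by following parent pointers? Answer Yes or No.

No

Ancestors of 977ec24: {137ad4d, 1e5c666, 5ba5c2b, 977ec24, bc97009, e5cf403}.
e0a59c8 is not in that set, so it is not an ancestor of 977ec24.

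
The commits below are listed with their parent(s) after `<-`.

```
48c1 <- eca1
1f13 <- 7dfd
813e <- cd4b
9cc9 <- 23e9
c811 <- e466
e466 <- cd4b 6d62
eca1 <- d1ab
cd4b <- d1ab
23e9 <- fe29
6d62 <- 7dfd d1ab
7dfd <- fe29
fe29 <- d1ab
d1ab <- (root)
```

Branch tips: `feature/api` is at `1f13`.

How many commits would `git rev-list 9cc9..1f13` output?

Reachable from 1f13: {1f13, 7dfd, d1ab, fe29}.
Reachable from 9cc9: {23e9, 9cc9, d1ab, fe29}.
In 1f13's history but not 9cc9's: {1f13, 7dfd} — 2 commits.

2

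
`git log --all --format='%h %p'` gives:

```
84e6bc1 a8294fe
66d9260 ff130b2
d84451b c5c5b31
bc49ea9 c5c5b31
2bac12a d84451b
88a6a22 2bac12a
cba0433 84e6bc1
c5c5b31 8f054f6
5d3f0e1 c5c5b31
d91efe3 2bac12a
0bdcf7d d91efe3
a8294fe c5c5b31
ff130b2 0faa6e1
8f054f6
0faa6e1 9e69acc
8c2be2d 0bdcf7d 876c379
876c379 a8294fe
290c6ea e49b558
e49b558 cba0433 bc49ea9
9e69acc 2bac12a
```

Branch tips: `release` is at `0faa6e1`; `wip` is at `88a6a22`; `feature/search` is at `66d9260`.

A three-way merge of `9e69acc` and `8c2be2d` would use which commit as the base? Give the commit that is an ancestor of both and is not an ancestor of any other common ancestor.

Ancestors of 9e69acc: {2bac12a, 8f054f6, 9e69acc, c5c5b31, d84451b}.
Ancestors of 8c2be2d: {0bdcf7d, 2bac12a, 876c379, 8c2be2d, 8f054f6, a8294fe, c5c5b31, d84451b, d91efe3}.
Common ancestors: {2bac12a, 8f054f6, c5c5b31, d84451b}.
Among these, 2bac12a is not an ancestor of any other common ancestor — it is the merge base.

2bac12a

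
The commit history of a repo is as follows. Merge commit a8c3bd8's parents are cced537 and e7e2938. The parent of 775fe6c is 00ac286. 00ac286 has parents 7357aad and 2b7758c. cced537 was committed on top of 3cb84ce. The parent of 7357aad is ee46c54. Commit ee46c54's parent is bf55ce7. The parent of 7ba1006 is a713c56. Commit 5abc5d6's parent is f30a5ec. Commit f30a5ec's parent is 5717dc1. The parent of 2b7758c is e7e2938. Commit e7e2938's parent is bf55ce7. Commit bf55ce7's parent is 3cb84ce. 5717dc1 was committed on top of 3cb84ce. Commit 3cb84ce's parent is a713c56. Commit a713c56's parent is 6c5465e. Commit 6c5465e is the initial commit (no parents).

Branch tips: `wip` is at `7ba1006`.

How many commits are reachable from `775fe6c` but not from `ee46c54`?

5

Reachable from 775fe6c: {00ac286, 2b7758c, 3cb84ce, 6c5465e, 7357aad, 775fe6c, a713c56, bf55ce7, e7e2938, ee46c54}.
Reachable from ee46c54: {3cb84ce, 6c5465e, a713c56, bf55ce7, ee46c54}.
In 775fe6c's history but not ee46c54's: {00ac286, 2b7758c, 7357aad, 775fe6c, e7e2938} — 5 commits.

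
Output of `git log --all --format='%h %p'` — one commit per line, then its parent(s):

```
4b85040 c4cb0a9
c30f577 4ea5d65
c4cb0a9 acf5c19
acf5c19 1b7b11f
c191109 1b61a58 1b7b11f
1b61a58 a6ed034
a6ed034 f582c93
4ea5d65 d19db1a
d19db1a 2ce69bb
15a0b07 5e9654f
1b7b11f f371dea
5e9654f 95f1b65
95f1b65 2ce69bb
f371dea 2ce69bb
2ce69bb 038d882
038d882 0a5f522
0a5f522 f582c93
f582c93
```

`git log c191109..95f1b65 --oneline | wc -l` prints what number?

Reachable from 95f1b65: {038d882, 0a5f522, 2ce69bb, 95f1b65, f582c93}.
Reachable from c191109: {038d882, 0a5f522, 1b61a58, 1b7b11f, 2ce69bb, a6ed034, c191109, f371dea, f582c93}.
In 95f1b65's history but not c191109's: {95f1b65} — 1 commit.

1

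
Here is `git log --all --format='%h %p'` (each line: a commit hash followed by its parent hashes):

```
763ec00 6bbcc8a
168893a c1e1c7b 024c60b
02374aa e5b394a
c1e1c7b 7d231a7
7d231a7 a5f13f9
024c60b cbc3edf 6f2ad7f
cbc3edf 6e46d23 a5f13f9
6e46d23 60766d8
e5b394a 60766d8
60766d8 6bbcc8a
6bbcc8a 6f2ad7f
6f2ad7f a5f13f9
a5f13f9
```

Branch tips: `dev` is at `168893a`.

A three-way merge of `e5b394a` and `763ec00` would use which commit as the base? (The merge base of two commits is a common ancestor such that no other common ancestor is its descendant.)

6bbcc8a

Ancestors of e5b394a: {60766d8, 6bbcc8a, 6f2ad7f, a5f13f9, e5b394a}.
Ancestors of 763ec00: {6bbcc8a, 6f2ad7f, 763ec00, a5f13f9}.
Common ancestors: {6bbcc8a, 6f2ad7f, a5f13f9}.
Among these, 6bbcc8a is not an ancestor of any other common ancestor — it is the merge base.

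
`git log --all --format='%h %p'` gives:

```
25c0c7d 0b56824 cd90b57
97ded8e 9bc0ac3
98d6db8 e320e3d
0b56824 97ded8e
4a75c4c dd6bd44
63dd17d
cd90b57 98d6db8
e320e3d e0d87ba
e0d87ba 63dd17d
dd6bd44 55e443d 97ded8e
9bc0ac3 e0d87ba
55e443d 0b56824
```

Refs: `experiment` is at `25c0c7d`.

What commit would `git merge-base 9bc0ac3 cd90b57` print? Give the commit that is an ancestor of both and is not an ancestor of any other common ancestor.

e0d87ba

Ancestors of 9bc0ac3: {63dd17d, 9bc0ac3, e0d87ba}.
Ancestors of cd90b57: {63dd17d, 98d6db8, cd90b57, e0d87ba, e320e3d}.
Common ancestors: {63dd17d, e0d87ba}.
Among these, e0d87ba is not an ancestor of any other common ancestor — it is the merge base.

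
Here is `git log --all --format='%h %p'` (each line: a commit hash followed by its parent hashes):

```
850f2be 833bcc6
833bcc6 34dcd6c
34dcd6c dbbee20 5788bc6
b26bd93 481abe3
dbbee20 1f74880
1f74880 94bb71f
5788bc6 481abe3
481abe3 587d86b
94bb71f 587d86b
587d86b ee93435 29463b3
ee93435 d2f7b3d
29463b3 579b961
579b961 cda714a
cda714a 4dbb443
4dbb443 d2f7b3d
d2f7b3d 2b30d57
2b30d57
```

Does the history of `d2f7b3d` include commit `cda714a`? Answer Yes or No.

No

Ancestors of d2f7b3d: {2b30d57, d2f7b3d}.
cda714a is not in that set, so it is not an ancestor of d2f7b3d.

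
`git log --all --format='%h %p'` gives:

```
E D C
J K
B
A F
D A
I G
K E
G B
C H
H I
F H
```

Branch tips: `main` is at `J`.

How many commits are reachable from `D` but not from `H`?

Reachable from D: {A, B, D, F, G, H, I}.
Reachable from H: {B, G, H, I}.
In D's history but not H's: {A, D, F} — 3 commits.

3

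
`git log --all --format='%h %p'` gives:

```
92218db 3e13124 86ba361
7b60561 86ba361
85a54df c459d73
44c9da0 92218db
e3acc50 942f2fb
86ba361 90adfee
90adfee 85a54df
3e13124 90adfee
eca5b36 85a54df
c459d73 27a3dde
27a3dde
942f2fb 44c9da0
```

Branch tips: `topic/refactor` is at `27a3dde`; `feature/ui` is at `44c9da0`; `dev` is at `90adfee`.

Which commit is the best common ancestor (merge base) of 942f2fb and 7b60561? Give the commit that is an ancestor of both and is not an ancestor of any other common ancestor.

86ba361

Ancestors of 942f2fb: {27a3dde, 3e13124, 44c9da0, 85a54df, 86ba361, 90adfee, 92218db, 942f2fb, c459d73}.
Ancestors of 7b60561: {27a3dde, 7b60561, 85a54df, 86ba361, 90adfee, c459d73}.
Common ancestors: {27a3dde, 85a54df, 86ba361, 90adfee, c459d73}.
Among these, 86ba361 is not an ancestor of any other common ancestor — it is the merge base.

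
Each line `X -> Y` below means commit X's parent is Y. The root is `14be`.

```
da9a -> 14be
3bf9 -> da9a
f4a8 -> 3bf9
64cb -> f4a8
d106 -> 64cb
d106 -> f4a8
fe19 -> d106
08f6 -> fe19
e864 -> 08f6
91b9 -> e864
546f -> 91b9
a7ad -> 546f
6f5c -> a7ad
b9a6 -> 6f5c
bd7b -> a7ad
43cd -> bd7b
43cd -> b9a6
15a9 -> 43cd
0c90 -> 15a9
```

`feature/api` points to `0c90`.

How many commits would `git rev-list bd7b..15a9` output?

Reachable from 15a9: {08f6, 14be, 15a9, 3bf9, 43cd, 546f, 64cb, 6f5c, 91b9, a7ad, b9a6, bd7b, d106, da9a, e864, f4a8, fe19}.
Reachable from bd7b: {08f6, 14be, 3bf9, 546f, 64cb, 91b9, a7ad, bd7b, d106, da9a, e864, f4a8, fe19}.
In 15a9's history but not bd7b's: {15a9, 43cd, 6f5c, b9a6} — 4 commits.

4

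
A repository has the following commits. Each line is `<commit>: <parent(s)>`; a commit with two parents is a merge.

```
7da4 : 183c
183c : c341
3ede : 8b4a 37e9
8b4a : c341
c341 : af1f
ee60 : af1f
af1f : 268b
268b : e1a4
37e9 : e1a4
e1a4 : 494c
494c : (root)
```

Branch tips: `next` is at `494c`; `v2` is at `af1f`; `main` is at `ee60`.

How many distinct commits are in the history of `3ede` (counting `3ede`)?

Walking parent pointers from 3ede: reachable set = {268b, 37e9, 3ede, 494c, 8b4a, af1f, c341, e1a4}.
That is 8 commits.

8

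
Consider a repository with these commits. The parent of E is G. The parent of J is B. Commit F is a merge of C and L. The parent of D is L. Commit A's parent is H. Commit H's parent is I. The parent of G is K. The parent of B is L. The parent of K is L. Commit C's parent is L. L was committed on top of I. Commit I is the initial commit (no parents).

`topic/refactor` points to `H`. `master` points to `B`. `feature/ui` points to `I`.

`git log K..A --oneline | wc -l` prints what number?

Reachable from A: {A, H, I}.
Reachable from K: {I, K, L}.
In A's history but not K's: {A, H} — 2 commits.

2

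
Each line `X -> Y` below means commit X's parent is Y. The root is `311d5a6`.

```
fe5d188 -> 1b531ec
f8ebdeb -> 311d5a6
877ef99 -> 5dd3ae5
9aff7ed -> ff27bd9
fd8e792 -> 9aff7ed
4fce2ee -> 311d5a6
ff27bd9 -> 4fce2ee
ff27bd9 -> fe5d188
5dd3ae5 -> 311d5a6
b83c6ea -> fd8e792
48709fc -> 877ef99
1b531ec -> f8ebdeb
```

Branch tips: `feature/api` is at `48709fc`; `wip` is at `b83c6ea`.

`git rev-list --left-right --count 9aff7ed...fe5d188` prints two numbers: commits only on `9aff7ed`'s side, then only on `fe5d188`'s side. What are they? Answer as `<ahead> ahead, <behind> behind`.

3 ahead, 0 behind

Reachable from 9aff7ed: {1b531ec, 311d5a6, 4fce2ee, 9aff7ed, f8ebdeb, fe5d188, ff27bd9}.
Reachable from fe5d188: {1b531ec, 311d5a6, f8ebdeb, fe5d188}.
Only in 9aff7ed's history (ahead): {4fce2ee, 9aff7ed, ff27bd9} — 3.
Only in fe5d188's history (behind): {} — 0.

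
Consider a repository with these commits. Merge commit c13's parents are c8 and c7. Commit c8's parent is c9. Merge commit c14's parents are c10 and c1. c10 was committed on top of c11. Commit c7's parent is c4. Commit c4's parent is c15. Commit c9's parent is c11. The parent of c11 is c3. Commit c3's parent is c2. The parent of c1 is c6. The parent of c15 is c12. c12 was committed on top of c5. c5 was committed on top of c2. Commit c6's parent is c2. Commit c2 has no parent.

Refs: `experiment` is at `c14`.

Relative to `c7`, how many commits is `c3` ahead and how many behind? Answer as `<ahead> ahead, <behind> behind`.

1 ahead, 5 behind

Reachable from c3: {c2, c3}.
Reachable from c7: {c12, c15, c2, c4, c5, c7}.
Only in c3's history (ahead): {c3} — 1.
Only in c7's history (behind): {c12, c15, c4, c5, c7} — 5.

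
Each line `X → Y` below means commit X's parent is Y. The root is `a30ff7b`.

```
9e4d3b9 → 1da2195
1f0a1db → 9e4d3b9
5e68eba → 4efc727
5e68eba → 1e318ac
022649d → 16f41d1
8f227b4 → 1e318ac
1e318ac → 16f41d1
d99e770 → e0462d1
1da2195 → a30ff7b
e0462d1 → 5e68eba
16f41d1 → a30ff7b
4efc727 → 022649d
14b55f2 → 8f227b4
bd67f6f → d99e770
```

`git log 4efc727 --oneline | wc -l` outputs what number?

4

Walking parent pointers from 4efc727: reachable set = {022649d, 16f41d1, 4efc727, a30ff7b}.
That is 4 commits.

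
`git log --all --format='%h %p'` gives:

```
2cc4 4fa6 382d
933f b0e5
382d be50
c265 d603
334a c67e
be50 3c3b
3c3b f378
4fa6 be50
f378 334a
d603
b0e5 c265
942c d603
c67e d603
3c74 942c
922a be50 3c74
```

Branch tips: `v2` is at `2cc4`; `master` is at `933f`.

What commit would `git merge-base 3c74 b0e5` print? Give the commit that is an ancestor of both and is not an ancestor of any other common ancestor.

Ancestors of 3c74: {3c74, 942c, d603}.
Ancestors of b0e5: {b0e5, c265, d603}.
Common ancestors: {d603}.
The only common ancestor is d603, so it is the merge base.

d603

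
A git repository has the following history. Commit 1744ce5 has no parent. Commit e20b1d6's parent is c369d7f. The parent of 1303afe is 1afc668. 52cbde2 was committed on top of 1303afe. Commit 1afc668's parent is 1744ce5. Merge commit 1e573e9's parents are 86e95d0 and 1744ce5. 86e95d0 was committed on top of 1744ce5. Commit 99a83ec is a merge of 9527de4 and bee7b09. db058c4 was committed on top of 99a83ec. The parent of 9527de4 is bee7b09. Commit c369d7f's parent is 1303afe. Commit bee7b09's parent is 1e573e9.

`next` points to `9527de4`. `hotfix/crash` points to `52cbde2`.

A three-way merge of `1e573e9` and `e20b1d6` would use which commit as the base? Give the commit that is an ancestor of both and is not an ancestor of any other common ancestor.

1744ce5

Ancestors of 1e573e9: {1744ce5, 1e573e9, 86e95d0}.
Ancestors of e20b1d6: {1303afe, 1744ce5, 1afc668, c369d7f, e20b1d6}.
Common ancestors: {1744ce5}.
The only common ancestor is 1744ce5, so it is the merge base.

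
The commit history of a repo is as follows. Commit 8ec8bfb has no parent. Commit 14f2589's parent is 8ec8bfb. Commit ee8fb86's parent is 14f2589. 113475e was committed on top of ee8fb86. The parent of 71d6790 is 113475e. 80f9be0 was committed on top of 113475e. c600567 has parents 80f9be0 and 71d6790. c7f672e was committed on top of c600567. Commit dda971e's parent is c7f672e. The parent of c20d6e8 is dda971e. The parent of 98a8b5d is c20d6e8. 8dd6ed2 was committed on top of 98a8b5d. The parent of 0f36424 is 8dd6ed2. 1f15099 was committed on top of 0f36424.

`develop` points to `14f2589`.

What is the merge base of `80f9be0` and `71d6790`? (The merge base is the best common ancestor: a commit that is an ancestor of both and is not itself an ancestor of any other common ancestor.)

Ancestors of 80f9be0: {113475e, 14f2589, 80f9be0, 8ec8bfb, ee8fb86}.
Ancestors of 71d6790: {113475e, 14f2589, 71d6790, 8ec8bfb, ee8fb86}.
Common ancestors: {113475e, 14f2589, 8ec8bfb, ee8fb86}.
Among these, 113475e is not an ancestor of any other common ancestor — it is the merge base.

113475e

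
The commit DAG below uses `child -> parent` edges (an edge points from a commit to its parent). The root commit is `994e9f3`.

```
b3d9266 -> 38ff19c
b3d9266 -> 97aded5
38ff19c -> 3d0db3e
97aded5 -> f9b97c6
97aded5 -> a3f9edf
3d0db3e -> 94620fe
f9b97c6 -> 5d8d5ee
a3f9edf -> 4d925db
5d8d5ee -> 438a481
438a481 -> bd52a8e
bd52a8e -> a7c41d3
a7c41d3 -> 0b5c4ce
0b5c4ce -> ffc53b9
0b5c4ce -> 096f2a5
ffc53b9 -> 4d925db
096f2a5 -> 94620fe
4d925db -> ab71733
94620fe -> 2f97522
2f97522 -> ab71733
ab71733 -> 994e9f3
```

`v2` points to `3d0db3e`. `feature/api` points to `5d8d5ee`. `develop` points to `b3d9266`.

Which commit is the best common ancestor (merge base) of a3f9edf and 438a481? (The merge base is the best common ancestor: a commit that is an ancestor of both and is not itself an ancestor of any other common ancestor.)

Ancestors of a3f9edf: {4d925db, 994e9f3, a3f9edf, ab71733}.
Ancestors of 438a481: {096f2a5, 0b5c4ce, 2f97522, 438a481, 4d925db, 94620fe, 994e9f3, a7c41d3, ab71733, bd52a8e, ffc53b9}.
Common ancestors: {4d925db, 994e9f3, ab71733}.
Among these, 4d925db is not an ancestor of any other common ancestor — it is the merge base.

4d925db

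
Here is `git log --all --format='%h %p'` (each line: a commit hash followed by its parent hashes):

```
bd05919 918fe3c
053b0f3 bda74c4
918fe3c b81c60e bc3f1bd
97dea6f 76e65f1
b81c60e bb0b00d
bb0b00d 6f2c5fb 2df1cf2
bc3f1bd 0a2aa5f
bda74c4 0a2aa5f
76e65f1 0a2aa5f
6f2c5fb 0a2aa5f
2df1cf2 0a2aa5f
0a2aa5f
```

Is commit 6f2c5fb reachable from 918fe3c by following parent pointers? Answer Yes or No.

Ancestors of 918fe3c (commits reachable by following parents): {0a2aa5f, 2df1cf2, 6f2c5fb, 918fe3c, b81c60e, bb0b00d, bc3f1bd}.
6f2c5fb is in that set, so it is an ancestor of 918fe3c.

Yes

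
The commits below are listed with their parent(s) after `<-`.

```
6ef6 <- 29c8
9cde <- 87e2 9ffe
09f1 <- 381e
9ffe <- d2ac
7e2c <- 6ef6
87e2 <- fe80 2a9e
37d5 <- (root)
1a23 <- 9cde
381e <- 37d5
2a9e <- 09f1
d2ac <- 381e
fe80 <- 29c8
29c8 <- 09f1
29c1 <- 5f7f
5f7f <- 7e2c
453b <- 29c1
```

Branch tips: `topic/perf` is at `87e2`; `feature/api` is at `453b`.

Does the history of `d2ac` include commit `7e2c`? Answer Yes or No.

No

Ancestors of d2ac: {37d5, 381e, d2ac}.
7e2c is not in that set, so it is not an ancestor of d2ac.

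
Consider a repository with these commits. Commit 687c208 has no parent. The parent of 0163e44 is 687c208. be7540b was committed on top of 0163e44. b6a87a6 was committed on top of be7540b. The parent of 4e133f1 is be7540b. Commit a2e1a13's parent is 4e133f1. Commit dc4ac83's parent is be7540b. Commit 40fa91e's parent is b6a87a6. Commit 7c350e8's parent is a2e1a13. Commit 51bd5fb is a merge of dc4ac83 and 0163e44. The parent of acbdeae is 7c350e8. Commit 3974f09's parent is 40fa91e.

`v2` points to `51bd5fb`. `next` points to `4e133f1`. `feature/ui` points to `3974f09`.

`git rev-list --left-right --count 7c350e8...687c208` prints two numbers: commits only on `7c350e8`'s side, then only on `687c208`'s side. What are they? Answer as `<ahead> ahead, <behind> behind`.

5 ahead, 0 behind

Reachable from 7c350e8: {0163e44, 4e133f1, 687c208, 7c350e8, a2e1a13, be7540b}.
Reachable from 687c208: {687c208}.
Only in 7c350e8's history (ahead): {0163e44, 4e133f1, 7c350e8, a2e1a13, be7540b} — 5.
Only in 687c208's history (behind): {} — 0.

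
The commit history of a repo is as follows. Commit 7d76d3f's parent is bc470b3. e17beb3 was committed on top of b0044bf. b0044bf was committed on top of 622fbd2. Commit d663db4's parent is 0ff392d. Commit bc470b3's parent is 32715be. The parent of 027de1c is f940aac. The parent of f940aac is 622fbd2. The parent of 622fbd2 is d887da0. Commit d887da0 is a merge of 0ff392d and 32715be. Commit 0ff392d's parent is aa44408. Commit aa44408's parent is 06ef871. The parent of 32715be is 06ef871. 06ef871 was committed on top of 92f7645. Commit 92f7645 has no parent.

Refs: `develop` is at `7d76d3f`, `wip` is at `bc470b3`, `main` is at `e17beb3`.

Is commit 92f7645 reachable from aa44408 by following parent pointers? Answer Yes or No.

Ancestors of aa44408 (commits reachable by following parents): {06ef871, 92f7645, aa44408}.
92f7645 is in that set, so it is an ancestor of aa44408.

Yes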